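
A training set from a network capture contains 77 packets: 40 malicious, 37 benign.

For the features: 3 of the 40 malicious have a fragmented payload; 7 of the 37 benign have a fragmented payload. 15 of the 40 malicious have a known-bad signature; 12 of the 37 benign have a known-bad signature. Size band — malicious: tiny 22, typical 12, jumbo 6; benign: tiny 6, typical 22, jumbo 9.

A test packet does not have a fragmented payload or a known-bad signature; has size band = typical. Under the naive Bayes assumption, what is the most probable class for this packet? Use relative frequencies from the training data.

benign

malicious: (40/77) × (37/40) × (25/40) × (12/40) ≈ 0.0900974
benign: (37/77) × (30/37) × (25/37) × (22/37) ≈ 0.156527
Highest score → benign.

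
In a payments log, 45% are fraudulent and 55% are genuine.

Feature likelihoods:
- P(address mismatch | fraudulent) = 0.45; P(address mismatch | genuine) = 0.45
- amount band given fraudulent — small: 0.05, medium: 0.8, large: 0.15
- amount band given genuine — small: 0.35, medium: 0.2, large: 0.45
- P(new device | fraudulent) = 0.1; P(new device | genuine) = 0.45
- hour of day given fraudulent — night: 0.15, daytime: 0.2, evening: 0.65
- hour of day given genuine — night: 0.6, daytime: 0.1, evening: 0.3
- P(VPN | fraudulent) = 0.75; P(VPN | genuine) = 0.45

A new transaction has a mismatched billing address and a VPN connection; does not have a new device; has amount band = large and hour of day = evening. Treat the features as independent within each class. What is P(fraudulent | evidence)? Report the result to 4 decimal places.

fraudulent: 0.45 × 0.45 × 0.15 × (1−0.1) × 0.65 × 0.75 = 0.01332703125
genuine: 0.55 × 0.45 × 0.45 × (1−0.45) × 0.3 × 0.45 = 0.00826959375
P(fraudulent | x) = 0.01332703125 / 0.021596625 ≈ 0.6171

0.6171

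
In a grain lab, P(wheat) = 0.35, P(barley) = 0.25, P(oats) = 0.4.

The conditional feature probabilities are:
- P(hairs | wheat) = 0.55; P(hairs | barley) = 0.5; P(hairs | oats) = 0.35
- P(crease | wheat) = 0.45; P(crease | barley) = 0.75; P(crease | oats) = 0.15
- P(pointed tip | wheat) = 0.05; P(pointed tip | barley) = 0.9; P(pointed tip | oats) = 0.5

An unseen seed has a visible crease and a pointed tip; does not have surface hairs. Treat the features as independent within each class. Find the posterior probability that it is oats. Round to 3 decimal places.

0.182

wheat: 0.35 × (1−0.55) × 0.45 × 0.05 = 0.00354375
barley: 0.25 × (1−0.5) × 0.75 × 0.9 = 0.084375
oats: 0.4 × (1−0.35) × 0.15 × 0.5 = 0.0195
P(oats | x) = 0.0195 / 0.10741875 ≈ 0.182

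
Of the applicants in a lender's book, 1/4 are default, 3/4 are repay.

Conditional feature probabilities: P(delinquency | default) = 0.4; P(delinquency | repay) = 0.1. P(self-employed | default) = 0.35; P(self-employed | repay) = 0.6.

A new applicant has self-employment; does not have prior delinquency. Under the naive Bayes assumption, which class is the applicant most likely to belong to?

repay

default: 0.25 × (1−0.4) × 0.35 = 0.0525
repay: 0.75 × (1−0.1) × 0.6 = 0.405
Highest score → repay.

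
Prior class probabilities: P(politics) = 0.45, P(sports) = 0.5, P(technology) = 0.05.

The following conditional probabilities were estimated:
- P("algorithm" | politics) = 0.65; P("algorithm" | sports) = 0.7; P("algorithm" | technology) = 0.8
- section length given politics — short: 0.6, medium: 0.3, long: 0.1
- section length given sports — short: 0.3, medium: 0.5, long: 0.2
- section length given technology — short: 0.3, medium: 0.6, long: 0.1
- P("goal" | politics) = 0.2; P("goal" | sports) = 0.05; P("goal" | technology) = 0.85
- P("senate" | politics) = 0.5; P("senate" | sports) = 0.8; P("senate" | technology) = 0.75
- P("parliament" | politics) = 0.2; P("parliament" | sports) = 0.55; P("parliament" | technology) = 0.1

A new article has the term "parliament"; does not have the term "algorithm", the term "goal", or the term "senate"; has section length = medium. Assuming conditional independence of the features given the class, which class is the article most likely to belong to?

sports

politics: 0.45 × (1−0.65) × 0.3 × (1−0.2) × (1−0.5) × 0.2 = 0.00378
sports: 0.5 × (1−0.7) × 0.5 × (1−0.05) × (1−0.8) × 0.55 = 0.0078375
technology: 0.05 × (1−0.8) × 0.6 × (1−0.85) × (1−0.75) × 0.1 = 0.0000225
Highest score → sports.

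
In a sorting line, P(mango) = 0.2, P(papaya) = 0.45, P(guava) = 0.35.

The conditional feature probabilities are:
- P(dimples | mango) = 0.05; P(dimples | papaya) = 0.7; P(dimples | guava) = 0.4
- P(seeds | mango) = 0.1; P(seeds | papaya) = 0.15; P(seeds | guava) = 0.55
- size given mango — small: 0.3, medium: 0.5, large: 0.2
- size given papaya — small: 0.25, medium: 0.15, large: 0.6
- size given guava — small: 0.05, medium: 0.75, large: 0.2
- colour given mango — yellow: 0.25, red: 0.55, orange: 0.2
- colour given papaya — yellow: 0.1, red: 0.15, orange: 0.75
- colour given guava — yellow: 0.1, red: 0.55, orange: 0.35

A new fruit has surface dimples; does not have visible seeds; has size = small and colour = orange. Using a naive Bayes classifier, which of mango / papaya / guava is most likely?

mango: 0.2 × 0.05 × (1−0.1) × 0.3 × 0.2 = 0.00054
papaya: 0.45 × 0.7 × (1−0.15) × 0.25 × 0.75 = 0.050203125
guava: 0.35 × 0.4 × (1−0.55) × 0.05 × 0.35 = 0.0011025
Highest score → papaya.

papaya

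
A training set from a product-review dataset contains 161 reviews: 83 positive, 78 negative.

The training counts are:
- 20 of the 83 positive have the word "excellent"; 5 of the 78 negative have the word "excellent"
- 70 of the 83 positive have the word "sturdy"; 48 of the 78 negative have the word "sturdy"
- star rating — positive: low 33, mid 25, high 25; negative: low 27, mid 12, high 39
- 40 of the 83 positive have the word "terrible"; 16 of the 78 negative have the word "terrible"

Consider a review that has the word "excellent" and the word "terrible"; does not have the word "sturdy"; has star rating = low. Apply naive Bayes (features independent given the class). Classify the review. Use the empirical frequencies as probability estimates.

positive: (83/161) × (20/83) × (13/83) × (33/83) × (40/83) ≈ 0.0037281
negative: (78/161) × (5/78) × (30/78) × (27/78) × (16/78) ≈ 0.000848136
Highest score → positive.

positive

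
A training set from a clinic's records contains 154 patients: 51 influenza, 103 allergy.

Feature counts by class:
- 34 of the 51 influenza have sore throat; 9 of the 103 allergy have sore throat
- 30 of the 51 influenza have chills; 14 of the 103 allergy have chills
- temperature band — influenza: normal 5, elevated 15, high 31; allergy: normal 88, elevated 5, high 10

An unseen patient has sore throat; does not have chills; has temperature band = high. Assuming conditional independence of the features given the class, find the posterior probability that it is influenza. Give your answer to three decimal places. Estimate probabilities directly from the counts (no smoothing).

0.919

influenza: (51/154) × (34/51) × (21/51) × (31/51) ≈ 0.0552585
allergy: (103/154) × (9/103) × (89/103) × (10/103) ≈ 0.00490272
P(influenza | x) = 0.0552585 / 0.06016122 ≈ 0.919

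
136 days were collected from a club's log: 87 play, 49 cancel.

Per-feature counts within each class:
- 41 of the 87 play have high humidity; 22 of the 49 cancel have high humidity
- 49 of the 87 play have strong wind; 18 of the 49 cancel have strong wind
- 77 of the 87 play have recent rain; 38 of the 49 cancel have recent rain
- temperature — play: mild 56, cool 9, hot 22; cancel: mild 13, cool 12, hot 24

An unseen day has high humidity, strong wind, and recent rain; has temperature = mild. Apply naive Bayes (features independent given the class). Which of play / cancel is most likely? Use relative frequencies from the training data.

play: (87/136) × (41/87) × (49/87) × (77/87) × (56/87) ≈ 0.0967302
cancel: (49/136) × (22/49) × (18/49) × (38/49) × (13/49) ≈ 0.0122263
Highest score → play.

play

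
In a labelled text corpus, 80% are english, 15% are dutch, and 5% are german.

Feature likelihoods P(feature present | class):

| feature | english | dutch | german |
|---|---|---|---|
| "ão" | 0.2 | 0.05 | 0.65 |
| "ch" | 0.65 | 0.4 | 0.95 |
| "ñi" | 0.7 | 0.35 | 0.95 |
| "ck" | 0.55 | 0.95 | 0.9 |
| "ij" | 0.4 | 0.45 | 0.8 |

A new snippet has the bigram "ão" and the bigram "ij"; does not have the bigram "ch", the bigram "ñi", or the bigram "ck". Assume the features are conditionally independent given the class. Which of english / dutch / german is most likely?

english: 0.8 × 0.2 × (1−0.65) × (1−0.7) × (1−0.55) × 0.4 = 0.003024
dutch: 0.15 × 0.05 × (1−0.4) × (1−0.35) × (1−0.95) × 0.45 = 0.0000658125
german: 0.05 × 0.65 × (1−0.95) × (1−0.95) × (1−0.9) × 0.8 = 0.0000065
Highest score → english.

english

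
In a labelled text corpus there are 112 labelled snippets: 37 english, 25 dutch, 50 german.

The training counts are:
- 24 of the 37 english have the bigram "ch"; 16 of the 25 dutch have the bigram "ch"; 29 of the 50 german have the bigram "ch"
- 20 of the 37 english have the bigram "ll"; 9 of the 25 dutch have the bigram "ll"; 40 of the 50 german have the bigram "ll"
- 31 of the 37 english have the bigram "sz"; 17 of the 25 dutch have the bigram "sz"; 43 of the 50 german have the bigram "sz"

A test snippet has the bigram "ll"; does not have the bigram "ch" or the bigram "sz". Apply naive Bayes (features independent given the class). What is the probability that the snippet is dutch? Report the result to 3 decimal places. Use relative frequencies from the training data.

english: (37/112) × (13/37) × (20/37) × (6/37) ≈ 0.0101743
dutch: (25/112) × (9/25) × (9/25) × (8/25) ≈ 0.00925714
german: (50/112) × (21/50) × (40/50) × (7/50) = 0.021
P(dutch | x) = 0.00925714 / 0.04043144 ≈ 0.229

0.229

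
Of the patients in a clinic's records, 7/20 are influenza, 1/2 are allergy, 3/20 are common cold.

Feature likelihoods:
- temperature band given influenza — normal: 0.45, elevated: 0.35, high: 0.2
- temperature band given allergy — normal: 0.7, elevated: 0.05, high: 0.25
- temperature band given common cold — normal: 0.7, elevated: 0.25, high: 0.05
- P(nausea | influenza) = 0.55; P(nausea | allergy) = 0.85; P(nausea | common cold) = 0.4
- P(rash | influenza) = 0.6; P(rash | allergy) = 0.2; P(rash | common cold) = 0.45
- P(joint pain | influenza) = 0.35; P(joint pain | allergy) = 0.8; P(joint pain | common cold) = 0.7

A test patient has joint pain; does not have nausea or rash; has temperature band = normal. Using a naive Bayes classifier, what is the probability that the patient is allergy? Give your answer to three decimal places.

0.496

influenza: 0.35 × 0.45 × (1−0.55) × (1−0.6) × 0.35 = 0.0099225
allergy: 0.5 × 0.7 × (1−0.85) × (1−0.2) × 0.8 = 0.0336
common cold: 0.15 × 0.7 × (1−0.4) × (1−0.45) × 0.7 = 0.024255
P(allergy | x) = 0.0336 / 0.0677775 ≈ 0.496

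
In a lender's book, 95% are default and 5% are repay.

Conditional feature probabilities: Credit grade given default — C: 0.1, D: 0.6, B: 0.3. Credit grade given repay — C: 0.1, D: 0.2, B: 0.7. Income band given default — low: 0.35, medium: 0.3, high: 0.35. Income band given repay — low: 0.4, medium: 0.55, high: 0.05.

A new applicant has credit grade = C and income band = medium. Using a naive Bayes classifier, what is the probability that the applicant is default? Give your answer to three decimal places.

0.912

default: 0.95 × 0.1 × 0.3 = 0.0285
repay: 0.05 × 0.1 × 0.55 = 0.00275
P(default | x) = 0.0285 / 0.03125 ≈ 0.912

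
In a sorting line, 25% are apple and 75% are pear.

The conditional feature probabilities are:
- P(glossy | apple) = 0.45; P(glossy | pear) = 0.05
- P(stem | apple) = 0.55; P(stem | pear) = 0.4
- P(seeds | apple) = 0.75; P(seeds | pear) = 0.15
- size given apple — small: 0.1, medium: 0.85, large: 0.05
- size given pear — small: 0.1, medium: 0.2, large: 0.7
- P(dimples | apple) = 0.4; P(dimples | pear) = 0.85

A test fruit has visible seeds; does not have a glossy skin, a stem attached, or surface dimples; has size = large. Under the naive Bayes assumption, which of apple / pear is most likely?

apple: 0.25 × (1−0.45) × (1−0.55) × 0.75 × 0.05 × (1−0.4) = 0.0013921875
pear: 0.75 × (1−0.05) × (1−0.4) × 0.15 × 0.7 × (1−0.85) = 0.006733125
Highest score → pear.

pear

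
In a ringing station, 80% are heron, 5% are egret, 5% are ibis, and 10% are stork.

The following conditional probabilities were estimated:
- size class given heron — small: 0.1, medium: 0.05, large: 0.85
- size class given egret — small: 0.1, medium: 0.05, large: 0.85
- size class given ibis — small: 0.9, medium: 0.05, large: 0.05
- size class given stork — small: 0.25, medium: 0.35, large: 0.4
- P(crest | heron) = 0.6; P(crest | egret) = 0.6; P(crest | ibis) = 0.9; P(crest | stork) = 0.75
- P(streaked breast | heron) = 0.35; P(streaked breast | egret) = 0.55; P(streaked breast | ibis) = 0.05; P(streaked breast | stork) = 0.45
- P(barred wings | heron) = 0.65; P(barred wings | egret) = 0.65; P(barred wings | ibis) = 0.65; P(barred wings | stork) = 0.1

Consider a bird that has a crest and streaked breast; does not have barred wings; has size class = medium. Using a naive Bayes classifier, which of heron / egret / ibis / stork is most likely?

stork

heron: 0.8 × 0.05 × 0.6 × 0.35 × (1−0.65) = 0.00294
egret: 0.05 × 0.05 × 0.6 × 0.55 × (1−0.65) = 0.00028875
ibis: 0.05 × 0.05 × 0.9 × 0.05 × (1−0.65) = 0.000039375
stork: 0.1 × 0.35 × 0.75 × 0.45 × (1−0.1) = 0.01063125
Highest score → stork.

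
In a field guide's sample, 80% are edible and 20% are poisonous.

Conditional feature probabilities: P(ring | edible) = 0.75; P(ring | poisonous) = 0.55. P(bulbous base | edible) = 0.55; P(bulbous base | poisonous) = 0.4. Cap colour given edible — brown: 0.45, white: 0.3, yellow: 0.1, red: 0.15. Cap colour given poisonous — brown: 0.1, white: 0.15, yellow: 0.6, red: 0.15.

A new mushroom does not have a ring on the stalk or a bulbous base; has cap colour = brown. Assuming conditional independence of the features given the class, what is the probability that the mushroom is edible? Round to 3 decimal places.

0.882

edible: 0.8 × (1−0.75) × (1−0.55) × 0.45 = 0.0405
poisonous: 0.2 × (1−0.55) × (1−0.4) × 0.1 = 0.0054
P(edible | x) = 0.0405 / 0.0459 ≈ 0.882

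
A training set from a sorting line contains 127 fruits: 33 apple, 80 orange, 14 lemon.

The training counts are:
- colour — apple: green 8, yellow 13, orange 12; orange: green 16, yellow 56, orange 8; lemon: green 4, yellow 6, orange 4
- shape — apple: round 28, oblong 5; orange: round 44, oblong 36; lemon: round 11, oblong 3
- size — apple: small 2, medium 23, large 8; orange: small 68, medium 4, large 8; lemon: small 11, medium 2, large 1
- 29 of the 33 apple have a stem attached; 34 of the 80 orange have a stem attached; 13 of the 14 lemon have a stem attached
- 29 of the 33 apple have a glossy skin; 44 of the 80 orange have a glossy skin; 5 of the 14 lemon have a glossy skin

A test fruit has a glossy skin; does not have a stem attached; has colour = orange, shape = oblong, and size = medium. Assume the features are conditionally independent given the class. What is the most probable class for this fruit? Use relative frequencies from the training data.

apple: (33/127) × (12/33) × (5/33) × (23/33) × (4/33) × (29/33) ≈ 0.00106286
orange: (80/127) × (8/80) × (36/80) × (4/80) × (46/80) × (44/80) ≈ 0.000448228
lemon: (14/127) × (4/14) × (3/14) × (2/14) × (1/14) × (5/14) ≈ 0.0000245961
Highest score → apple.

apple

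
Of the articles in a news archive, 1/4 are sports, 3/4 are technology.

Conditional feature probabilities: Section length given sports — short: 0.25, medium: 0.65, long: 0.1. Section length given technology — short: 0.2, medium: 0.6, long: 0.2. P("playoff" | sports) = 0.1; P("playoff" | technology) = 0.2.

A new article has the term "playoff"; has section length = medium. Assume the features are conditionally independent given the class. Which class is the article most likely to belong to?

sports: 0.25 × 0.65 × 0.1 = 0.01625
technology: 0.75 × 0.6 × 0.2 = 0.09
Highest score → technology.

technology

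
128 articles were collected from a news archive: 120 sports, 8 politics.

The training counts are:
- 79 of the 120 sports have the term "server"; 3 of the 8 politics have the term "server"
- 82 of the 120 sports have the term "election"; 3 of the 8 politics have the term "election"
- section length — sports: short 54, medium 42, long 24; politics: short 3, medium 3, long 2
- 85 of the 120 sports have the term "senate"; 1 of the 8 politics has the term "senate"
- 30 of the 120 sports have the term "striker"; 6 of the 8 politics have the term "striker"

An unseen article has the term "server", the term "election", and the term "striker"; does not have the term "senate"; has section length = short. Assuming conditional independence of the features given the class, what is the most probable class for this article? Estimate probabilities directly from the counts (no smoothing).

sports

sports: (120/128) × (79/120) × (82/120) × (54/120) × (35/120) × (30/120) = 0.0138385009765625
politics: (8/128) × (3/8) × (3/8) × (3/8) × (7/8) × (6/8) = 0.002162933349609375
Highest score → sports.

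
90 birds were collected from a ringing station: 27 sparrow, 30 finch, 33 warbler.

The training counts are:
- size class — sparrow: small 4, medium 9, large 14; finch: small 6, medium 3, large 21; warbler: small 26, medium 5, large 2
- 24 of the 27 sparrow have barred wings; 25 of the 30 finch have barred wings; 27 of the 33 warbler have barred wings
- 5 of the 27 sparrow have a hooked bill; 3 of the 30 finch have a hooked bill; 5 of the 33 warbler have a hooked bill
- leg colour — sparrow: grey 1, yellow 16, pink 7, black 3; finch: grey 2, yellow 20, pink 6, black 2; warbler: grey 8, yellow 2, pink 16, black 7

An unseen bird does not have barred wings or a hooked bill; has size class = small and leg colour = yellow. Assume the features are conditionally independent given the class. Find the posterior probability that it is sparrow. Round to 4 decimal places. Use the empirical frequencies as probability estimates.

0.2029

sparrow: (27/90) × (4/27) × (3/27) × (22/27) × (16/27) ≈ 0.00238446
finch: (30/90) × (6/30) × (5/30) × (27/30) × (20/30) ≈ 0.00666667
warbler: (33/90) × (26/33) × (6/33) × (28/33) × (2/33) ≈ 0.00270102
P(sparrow | x) = 0.00238446 / 0.01175215 ≈ 0.2029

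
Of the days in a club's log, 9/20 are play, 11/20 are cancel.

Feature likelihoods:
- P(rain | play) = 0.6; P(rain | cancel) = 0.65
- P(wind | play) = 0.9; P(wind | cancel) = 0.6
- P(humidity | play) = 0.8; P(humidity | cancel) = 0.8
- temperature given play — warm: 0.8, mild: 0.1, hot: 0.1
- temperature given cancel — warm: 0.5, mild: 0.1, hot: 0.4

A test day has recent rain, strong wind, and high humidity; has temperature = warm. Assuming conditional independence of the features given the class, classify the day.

play: 0.45 × 0.6 × 0.9 × 0.8 × 0.8 = 0.15552
cancel: 0.55 × 0.65 × 0.6 × 0.8 × 0.5 = 0.0858
Highest score → play.

play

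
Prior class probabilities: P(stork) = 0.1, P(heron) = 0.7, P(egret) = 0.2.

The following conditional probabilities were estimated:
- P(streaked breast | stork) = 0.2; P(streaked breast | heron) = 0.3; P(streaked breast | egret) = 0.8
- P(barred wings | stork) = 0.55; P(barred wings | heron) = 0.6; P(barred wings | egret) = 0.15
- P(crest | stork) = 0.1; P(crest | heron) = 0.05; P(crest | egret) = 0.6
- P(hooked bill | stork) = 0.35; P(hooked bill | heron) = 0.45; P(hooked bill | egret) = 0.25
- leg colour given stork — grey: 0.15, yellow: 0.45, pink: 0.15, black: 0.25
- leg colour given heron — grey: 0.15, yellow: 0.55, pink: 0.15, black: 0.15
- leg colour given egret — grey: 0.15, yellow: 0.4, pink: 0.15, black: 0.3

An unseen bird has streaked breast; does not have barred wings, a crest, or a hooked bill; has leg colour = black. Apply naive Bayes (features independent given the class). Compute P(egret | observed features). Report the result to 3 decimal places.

stork: 0.1 × 0.2 × (1−0.55) × (1−0.1) × (1−0.35) × 0.25 = 0.00131625
heron: 0.7 × 0.3 × (1−0.6) × (1−0.05) × (1−0.45) × 0.15 = 0.0065835
egret: 0.2 × 0.8 × (1−0.15) × (1−0.6) × (1−0.25) × 0.3 = 0.01224
P(egret | x) = 0.01224 / 0.02013975 ≈ 0.608

0.608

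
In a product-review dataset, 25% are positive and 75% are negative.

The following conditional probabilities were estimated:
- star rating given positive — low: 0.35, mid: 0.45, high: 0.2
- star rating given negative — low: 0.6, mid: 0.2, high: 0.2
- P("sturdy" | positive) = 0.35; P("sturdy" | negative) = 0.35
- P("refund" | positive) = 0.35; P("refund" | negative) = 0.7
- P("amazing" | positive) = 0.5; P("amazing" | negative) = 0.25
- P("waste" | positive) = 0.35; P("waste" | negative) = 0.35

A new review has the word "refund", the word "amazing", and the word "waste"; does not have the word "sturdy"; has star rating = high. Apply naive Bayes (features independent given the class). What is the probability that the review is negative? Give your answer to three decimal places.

0.750

positive: 0.25 × 0.2 × (1−0.35) × 0.35 × 0.5 × 0.35 = 0.001990625
negative: 0.75 × 0.2 × (1−0.35) × 0.7 × 0.25 × 0.35 = 0.005971875
P(negative | x) = 0.005971875 / 0.0079625 ≈ 0.750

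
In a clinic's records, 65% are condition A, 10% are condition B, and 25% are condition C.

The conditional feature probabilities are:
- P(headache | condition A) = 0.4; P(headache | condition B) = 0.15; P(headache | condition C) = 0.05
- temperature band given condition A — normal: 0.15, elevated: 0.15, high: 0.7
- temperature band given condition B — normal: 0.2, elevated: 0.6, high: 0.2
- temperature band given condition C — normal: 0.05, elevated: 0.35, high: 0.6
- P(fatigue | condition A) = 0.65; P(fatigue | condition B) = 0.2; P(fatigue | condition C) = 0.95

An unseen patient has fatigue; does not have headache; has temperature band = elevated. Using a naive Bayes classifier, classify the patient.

condition C

condition A: 0.65 × (1−0.4) × 0.15 × 0.65 = 0.038025
condition B: 0.1 × (1−0.15) × 0.6 × 0.2 = 0.0102
condition C: 0.25 × (1−0.05) × 0.35 × 0.95 = 0.07896875
Highest score → condition C.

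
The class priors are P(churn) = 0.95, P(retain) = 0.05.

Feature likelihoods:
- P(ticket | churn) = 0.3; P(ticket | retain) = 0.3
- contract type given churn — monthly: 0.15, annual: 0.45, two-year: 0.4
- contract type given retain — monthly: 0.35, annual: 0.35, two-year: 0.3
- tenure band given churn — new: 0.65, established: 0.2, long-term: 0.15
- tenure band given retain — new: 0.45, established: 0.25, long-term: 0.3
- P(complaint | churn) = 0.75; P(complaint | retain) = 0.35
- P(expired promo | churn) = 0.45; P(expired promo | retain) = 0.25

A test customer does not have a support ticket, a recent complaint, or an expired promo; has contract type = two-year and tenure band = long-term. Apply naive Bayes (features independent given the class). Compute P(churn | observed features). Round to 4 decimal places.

churn: 0.95 × (1−0.3) × 0.4 × 0.15 × (1−0.75) × (1−0.45) = 0.00548625
retain: 0.05 × (1−0.3) × 0.3 × 0.3 × (1−0.35) × (1−0.25) = 0.001535625
P(churn | x) = 0.00548625 / 0.007021875 ≈ 0.7813

0.7813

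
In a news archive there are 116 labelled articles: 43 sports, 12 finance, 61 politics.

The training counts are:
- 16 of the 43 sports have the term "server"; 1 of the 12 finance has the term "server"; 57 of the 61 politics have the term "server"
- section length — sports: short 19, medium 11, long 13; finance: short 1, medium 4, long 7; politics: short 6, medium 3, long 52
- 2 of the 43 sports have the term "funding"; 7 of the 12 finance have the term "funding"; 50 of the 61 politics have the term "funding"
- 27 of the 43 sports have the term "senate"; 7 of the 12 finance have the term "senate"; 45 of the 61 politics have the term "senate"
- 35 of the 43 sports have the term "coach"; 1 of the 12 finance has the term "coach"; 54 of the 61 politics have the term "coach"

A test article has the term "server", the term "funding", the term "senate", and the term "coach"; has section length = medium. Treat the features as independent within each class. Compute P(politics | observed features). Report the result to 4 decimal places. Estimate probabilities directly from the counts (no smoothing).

0.9336

sports: (43/116) × (16/43) × (11/43) × (2/43) × (27/43) × (35/43) ≈ 0.00083877
finance: (12/116) × (1/12) × (4/12) × (7/12) × (7/12) × (1/12) ≈ 0.0000814841
politics: (61/116) × (57/61) × (3/61) × (50/61) × (45/61) × (54/61) ≈ 0.0129359
P(politics | x) = 0.0129359 / 0.0138561541 ≈ 0.9336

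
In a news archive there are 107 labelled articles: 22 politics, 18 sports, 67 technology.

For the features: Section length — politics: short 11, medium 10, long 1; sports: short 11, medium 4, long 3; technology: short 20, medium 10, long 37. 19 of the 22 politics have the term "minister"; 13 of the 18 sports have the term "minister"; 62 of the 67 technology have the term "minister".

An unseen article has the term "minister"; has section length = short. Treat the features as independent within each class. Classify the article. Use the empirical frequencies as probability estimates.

politics: (22/107) × (11/22) × (19/22) ≈ 0.088785
sports: (18/107) × (11/18) × (13/18) ≈ 0.0742471
technology: (67/107) × (20/67) × (62/67) ≈ 0.172967
Highest score → technology.

technology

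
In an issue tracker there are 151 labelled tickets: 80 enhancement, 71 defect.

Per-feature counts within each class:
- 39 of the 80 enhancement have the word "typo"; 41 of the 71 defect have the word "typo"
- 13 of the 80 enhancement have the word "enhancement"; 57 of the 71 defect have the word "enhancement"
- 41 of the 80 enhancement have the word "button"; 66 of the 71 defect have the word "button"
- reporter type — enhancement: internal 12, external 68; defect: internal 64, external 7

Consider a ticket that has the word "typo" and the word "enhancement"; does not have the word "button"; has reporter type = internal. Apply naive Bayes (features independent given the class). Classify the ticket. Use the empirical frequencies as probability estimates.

enhancement: (80/151) × (39/80) × (13/80) × (39/80) × (12/80) ≈ 0.00306907
defect: (71/151) × (41/71) × (57/71) × (5/71) × (64/71) ≈ 0.0138375
Highest score → defect.

defect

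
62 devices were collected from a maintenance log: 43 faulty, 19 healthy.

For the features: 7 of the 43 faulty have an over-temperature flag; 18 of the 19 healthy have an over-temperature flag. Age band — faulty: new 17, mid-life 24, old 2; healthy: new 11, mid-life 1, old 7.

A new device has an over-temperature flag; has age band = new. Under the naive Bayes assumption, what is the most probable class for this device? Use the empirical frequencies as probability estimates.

faulty: (43/62) × (7/43) × (17/43) ≈ 0.0446362
healthy: (19/62) × (18/19) × (11/19) ≈ 0.168081
Highest score → healthy.

healthy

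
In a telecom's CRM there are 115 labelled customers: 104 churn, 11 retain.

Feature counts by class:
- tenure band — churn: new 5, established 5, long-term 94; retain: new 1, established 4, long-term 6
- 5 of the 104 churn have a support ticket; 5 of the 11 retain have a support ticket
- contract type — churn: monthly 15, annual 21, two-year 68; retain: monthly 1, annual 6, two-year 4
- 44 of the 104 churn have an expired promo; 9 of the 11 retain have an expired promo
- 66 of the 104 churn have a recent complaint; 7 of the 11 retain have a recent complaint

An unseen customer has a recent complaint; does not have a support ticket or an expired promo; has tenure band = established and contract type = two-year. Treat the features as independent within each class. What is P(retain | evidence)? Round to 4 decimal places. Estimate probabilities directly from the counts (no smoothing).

0.0746

churn: (104/115) × (5/104) × (99/104) × (68/104) × (60/104) × (66/104) ≈ 0.00990782
retain: (11/115) × (4/11) × (6/11) × (4/11) × (2/11) × (7/11) ≈ 0.000798235
P(retain | x) = 0.000798235 / 0.010706055 ≈ 0.0746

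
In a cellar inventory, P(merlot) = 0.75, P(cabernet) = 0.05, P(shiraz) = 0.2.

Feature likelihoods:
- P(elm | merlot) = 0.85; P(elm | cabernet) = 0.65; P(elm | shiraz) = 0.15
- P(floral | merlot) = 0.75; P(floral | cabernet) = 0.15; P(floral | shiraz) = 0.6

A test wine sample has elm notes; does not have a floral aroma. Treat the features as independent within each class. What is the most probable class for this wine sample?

merlot

merlot: 0.75 × 0.85 × (1−0.75) = 0.159375
cabernet: 0.05 × 0.65 × (1−0.15) = 0.027625
shiraz: 0.2 × 0.15 × (1−0.6) = 0.012
Highest score → merlot.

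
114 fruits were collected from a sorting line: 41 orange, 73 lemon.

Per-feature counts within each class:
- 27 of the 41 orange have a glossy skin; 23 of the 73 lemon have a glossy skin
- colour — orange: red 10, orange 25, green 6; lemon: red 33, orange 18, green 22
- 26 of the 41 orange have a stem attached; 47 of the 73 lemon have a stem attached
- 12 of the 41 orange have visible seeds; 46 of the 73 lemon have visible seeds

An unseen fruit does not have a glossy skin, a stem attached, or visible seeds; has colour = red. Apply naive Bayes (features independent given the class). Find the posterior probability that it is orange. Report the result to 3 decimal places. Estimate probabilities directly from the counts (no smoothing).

orange: (41/114) × (14/41) × (10/41) × (15/41) × (29/41) ≈ 0.00775106
lemon: (73/114) × (50/73) × (33/73) × (26/73) × (27/73) ≈ 0.0261185
P(orange | x) = 0.00775106 / 0.03386956 ≈ 0.229

0.229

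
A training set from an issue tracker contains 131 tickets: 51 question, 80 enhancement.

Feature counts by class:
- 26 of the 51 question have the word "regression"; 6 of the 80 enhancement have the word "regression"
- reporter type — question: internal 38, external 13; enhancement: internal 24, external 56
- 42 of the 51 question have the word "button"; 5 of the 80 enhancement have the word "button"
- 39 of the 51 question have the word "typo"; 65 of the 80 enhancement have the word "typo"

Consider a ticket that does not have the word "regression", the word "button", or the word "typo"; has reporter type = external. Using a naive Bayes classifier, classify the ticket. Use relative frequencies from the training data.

question: (51/131) × (25/51) × (13/51) × (9/51) × (12/51) ≈ 0.00201988
enhancement: (80/131) × (74/80) × (56/80) × (75/80) × (15/80) ≈ 0.0695074
Highest score → enhancement.

enhancement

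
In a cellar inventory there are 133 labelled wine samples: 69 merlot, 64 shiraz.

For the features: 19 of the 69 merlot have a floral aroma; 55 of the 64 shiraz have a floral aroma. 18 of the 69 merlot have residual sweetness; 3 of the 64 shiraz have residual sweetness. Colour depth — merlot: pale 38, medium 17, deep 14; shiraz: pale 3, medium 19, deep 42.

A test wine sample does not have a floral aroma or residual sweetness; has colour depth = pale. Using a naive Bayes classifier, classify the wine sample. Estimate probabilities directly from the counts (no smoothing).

merlot

merlot: (69/133) × (50/69) × (51/69) × (38/69) ≈ 0.153029
shiraz: (64/133) × (9/64) × (61/64) × (3/64) ≈ 0.00302331
Highest score → merlot.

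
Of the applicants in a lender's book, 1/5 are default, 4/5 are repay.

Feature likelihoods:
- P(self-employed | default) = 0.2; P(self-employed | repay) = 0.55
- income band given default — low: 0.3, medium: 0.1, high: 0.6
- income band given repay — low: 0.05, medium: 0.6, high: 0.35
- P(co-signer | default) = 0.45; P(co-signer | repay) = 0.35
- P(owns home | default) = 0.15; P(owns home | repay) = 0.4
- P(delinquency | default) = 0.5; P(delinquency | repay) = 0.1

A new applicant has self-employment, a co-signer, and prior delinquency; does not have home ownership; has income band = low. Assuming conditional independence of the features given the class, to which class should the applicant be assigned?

default

default: 0.2 × 0.2 × 0.3 × 0.45 × (1−0.15) × 0.5 = 0.002295
repay: 0.8 × 0.55 × 0.05 × 0.35 × (1−0.4) × 0.1 = 0.000462
Highest score → default.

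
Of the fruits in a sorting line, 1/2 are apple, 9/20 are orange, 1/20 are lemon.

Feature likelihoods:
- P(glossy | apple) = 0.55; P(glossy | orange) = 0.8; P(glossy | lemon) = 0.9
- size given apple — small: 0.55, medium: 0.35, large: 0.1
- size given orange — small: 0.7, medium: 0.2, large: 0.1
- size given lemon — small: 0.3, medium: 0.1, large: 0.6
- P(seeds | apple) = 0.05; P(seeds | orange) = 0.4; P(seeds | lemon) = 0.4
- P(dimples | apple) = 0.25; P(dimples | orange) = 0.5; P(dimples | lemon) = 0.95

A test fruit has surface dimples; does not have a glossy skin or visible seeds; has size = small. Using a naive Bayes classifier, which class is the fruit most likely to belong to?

apple

apple: 0.5 × (1−0.55) × 0.55 × (1−0.05) × 0.25 = 0.029390625
orange: 0.45 × (1−0.8) × 0.7 × (1−0.4) × 0.5 = 0.0189
lemon: 0.05 × (1−0.9) × 0.3 × (1−0.4) × 0.95 = 0.000855
Highest score → apple.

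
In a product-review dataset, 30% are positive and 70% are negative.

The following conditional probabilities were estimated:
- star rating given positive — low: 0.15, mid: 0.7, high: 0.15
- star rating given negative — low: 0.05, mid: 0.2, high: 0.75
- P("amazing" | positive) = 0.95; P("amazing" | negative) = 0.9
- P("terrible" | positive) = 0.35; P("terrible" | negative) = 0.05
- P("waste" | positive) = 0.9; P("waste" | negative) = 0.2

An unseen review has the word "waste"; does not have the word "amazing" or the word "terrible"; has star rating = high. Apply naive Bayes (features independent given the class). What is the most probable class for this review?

positive: 0.3 × 0.15 × (1−0.95) × (1−0.35) × 0.9 = 0.00131625
negative: 0.7 × 0.75 × (1−0.9) × (1−0.05) × 0.2 = 0.009975
Highest score → negative.

negative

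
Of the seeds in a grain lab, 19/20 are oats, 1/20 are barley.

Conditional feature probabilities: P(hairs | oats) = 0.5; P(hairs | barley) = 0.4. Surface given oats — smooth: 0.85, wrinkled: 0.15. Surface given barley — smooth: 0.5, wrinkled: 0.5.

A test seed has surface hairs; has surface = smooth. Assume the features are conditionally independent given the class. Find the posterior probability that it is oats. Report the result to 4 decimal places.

0.9758

oats: 0.95 × 0.5 × 0.85 = 0.40375
barley: 0.05 × 0.4 × 0.5 = 0.01
P(oats | x) = 0.40375 / 0.41375 ≈ 0.9758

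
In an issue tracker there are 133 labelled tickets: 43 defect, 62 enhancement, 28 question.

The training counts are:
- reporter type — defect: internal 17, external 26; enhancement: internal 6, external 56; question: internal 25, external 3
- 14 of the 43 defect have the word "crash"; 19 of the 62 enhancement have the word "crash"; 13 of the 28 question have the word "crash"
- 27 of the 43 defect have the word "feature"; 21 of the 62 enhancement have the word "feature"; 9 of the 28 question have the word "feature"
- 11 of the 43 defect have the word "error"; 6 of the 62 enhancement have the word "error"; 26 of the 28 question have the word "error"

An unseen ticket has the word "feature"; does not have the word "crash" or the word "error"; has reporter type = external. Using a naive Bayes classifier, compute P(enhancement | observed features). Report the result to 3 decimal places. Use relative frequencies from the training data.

defect: (43/133) × (26/43) × (29/43) × (27/43) × (32/43) ≈ 0.0616067
enhancement: (62/133) × (56/62) × (43/62) × (21/62) × (56/62) ≈ 0.0893382
question: (28/133) × (3/28) × (15/28) × (9/28) × (2/28) ≈ 0.000277434
P(enhancement | x) = 0.0893382 / 0.151222334 ≈ 0.591

0.591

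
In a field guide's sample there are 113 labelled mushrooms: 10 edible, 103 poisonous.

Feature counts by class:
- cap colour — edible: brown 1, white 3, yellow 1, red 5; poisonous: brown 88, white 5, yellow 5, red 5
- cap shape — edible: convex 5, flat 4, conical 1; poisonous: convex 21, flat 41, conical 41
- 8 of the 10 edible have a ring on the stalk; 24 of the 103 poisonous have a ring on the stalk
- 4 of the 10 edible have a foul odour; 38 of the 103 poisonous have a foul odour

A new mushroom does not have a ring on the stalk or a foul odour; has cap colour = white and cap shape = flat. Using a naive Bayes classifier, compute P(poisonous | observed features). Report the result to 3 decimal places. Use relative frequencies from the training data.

0.870

edible: (10/113) × (3/10) × (4/10) × (2/10) × (6/10) ≈ 0.00127434
poisonous: (103/113) × (5/103) × (41/103) × (79/103) × (65/103) ≈ 0.00852519
P(poisonous | x) = 0.00852519 / 0.00979953 ≈ 0.870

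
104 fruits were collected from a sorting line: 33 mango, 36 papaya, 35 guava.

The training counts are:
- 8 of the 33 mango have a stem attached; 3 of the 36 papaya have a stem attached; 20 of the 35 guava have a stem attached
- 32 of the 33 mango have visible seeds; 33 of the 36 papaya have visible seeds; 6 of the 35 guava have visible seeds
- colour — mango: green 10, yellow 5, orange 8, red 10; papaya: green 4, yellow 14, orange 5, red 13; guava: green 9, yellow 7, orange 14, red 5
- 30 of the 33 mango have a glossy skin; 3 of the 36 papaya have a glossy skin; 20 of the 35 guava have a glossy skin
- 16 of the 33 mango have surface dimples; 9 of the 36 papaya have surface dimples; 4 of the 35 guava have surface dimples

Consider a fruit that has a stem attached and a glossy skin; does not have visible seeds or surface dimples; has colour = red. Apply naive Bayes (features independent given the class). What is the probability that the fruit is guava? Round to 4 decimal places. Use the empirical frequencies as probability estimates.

0.9677

mango: (33/104) × (8/33) × (1/33) × (10/33) × (30/33) × (17/33) ≈ 0.000330804
papaya: (36/104) × (3/36) × (3/36) × (13/36) × (3/36) × (27/36) ≈ 0.0000542535
guava: (35/104) × (20/35) × (29/35) × (5/35) × (20/35) × (31/35) ≈ 0.0115208
P(guava | x) = 0.0115208 / 0.0119058575 ≈ 0.9677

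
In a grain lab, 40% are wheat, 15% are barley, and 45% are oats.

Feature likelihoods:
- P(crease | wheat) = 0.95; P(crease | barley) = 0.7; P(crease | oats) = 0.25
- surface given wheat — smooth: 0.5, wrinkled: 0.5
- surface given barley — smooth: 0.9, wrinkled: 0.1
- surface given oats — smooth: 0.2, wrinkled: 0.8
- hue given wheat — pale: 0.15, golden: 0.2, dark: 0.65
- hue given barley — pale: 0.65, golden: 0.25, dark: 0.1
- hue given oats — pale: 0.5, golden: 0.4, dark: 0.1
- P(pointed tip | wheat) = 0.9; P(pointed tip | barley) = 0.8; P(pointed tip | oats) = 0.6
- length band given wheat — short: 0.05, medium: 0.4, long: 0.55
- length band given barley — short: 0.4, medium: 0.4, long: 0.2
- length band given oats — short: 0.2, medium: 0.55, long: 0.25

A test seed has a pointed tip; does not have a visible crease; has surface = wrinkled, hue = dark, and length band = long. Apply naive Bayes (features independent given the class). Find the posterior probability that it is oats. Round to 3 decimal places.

wheat: 0.4 × (1−0.95) × 0.5 × 0.65 × 0.9 × 0.55 = 0.0032175
barley: 0.15 × (1−0.7) × 0.1 × 0.1 × 0.8 × 0.2 = 0.000072
oats: 0.45 × (1−0.25) × 0.8 × 0.1 × 0.6 × 0.25 = 0.00405
P(oats | x) = 0.00405 / 0.0073395 ≈ 0.552

0.552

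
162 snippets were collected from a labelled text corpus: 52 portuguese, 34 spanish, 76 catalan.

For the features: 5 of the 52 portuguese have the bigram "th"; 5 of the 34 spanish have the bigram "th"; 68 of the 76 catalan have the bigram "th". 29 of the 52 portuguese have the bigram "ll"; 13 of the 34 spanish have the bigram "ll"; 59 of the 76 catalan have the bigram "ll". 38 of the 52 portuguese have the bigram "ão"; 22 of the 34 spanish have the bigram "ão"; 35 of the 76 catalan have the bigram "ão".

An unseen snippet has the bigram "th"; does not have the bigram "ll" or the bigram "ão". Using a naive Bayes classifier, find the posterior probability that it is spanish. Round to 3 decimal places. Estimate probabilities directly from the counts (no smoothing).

portuguese: (52/162) × (5/52) × (23/52) × (14/52) ≈ 0.0036754
spanish: (34/162) × (5/34) × (21/34) × (12/34) ≈ 0.00672818
catalan: (76/162) × (68/76) × (17/76) × (41/76) ≈ 0.0506523
P(spanish | x) = 0.00672818 / 0.06105588 ≈ 0.110

0.110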